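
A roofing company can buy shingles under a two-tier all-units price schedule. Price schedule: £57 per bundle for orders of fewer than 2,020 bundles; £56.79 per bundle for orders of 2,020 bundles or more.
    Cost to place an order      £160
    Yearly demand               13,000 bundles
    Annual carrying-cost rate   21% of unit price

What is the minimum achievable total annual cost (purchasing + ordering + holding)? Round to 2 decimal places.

£748,056.57

H₁ = 21%×£57 = £11.9700;  H₂ = 21%×£56.79 = £11.9259
EOQ₁ = √(2×13,000×160/11.9700) = 589.52  (< 2,020, feasible at tier 1)
EOQ₂ = √(2×13,000×160/11.9259) = 590.61  (< 2,020 → use Q = 2,020 at tier-2 price)
TC(tier 1 (EOQ₁), Q≈589.5) = £748,056.57
TC(tier 2, Q≈2,020.0) = £751,344.86
Minimum at tier 1 (EOQ₁): £748,056.57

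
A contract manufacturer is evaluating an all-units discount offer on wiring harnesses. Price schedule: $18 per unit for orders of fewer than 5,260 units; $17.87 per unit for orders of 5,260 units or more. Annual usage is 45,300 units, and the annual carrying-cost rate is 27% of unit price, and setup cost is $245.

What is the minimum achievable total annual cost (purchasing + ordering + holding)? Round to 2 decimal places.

H₁ = 27%×$18 = $4.8600;  H₂ = 27%×$17.87 = $4.8249
EOQ₁ = √(2×45,300×245/4.8600) = 2,137.12  (< 5,260, feasible at tier 1)
EOQ₂ = √(2×45,300×245/4.8249) = 2,144.88  (< 5,260 → use Q = 5,260 at tier-2 price)
TC(tier 1 (EOQ₁), Q≈2,137.1) = $825,786.41
TC(tier 2, Q≈5,260.0) = $824,310.47
Minimum at tier 2: $824,310.47

$824,310.47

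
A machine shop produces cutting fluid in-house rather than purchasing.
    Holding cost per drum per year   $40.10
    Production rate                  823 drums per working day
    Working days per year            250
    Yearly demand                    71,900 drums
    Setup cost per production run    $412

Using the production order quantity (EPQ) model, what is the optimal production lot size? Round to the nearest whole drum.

d = 71,900/250 = 287.6000 drums/day;  effective holding cost H(1 − d/p) = 40.1·(1 − 287.6000/823) = 26.08693
Q* = √(2DS / H_eff) = √(2·71,900·412 / 26.08693) ≈ 1,507.01

1,507 drums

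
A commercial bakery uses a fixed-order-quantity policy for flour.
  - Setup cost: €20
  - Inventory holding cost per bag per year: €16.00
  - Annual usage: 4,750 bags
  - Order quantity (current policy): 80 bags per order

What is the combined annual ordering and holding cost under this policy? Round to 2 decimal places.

Orders/yr = 4,750/80 = 59.375; ordering cost = 59.375 × €20 = €1,187.50
Average inventory = 80/2 = 40; holding cost = 40 × €16 = €640.00
Total = €1,187.50 + €640.00 = €1,827.50

€1,827.50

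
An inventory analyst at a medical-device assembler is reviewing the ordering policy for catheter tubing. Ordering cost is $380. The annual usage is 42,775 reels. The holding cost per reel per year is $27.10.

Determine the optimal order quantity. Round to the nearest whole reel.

1,095 reels

EOQ = √(2DS/H) = √(2 × 42,775 × 380 / 27.1)
    = √(1,199,594.10) ≈ 1,095.26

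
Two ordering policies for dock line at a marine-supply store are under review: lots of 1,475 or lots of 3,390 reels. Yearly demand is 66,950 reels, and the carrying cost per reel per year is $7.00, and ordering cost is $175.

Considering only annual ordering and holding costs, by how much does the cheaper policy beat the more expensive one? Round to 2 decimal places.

$2,215.40

TC(Q) = (D/Q)S + (Q/2)H
TC(1,475) = (66,950/1,475)×175 + (1,475/2)×7 = $13,105.72
TC(3,390) = (66,950/3,390)×175 + (3,390/2)×7 = $15,321.12
|ΔTC| = |$13,105.72 − $15,321.12| = $2,215.40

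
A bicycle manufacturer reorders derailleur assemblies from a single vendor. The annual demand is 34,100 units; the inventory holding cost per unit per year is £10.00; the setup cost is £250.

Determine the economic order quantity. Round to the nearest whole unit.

EOQ = √(2DS/H) = √(2 × 34,100 × 250 / 10)
    = √(1,705,000.00) ≈ 1,305.76

1,306 units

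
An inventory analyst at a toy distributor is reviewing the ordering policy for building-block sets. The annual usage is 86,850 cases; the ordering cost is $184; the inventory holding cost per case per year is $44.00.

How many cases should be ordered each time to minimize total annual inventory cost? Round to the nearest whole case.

852 cases

Optimal lot size Q* = (2 × 86,850 × $184 / $44)^½ ≈ 852.28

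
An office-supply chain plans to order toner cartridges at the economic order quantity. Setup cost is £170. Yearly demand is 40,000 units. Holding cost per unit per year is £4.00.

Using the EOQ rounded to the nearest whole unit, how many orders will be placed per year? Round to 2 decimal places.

EOQ = √(2DS/H) = √(2 × 40,000 × 170 / 4)
    = √(3,400,000.00) ≈ 1,843.91 → Q = 1,844
Orders per year = D/Q = 40,000 / 1,844 = 21.692

21.69 orders per year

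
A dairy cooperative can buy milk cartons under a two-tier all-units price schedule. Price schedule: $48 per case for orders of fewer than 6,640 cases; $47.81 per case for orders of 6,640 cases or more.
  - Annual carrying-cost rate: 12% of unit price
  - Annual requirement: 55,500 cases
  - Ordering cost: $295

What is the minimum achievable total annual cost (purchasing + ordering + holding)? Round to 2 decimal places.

H₁ = 12%×$48 = $5.7600;  H₂ = 12%×$47.81 = $5.7372
EOQ₁ = √(2×55,500×295/5.7600) = 2,384.30  (< 6,640, feasible at tier 1)
EOQ₂ = √(2×55,500×295/5.7372) = 2,389.03  (< 6,640 → use Q = 6,640 at tier-2 price)
TC(tier 1 (EOQ₁), Q≈2,384.3) = $2,677,733.58
TC(tier 2, Q≈6,640.0) = $2,674,968.24
Minimum at tier 2: $2,674,968.24

$2,674,968.24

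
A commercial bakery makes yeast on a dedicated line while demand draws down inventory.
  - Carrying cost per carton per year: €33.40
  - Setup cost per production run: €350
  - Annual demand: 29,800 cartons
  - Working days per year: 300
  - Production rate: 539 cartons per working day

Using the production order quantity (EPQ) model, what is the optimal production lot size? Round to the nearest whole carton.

Daily demand d = 29,800/300 = 99.333; p = 539; 1 − d/p = 0.81571
EPQ = √(2DS / (H(1 − d/p)))
    = √(2 × 29,800 × 350 / (33.4 × 0.81571)) ≈ 875.02

875 cartons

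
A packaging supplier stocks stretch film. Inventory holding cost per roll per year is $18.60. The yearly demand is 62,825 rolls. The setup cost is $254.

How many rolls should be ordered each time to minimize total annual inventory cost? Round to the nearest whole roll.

1,310 rolls

2DS/H = 2·62,825·254/18.6 = 1,715,865.59
EOQ = √1,715,865.59 ≈ 1,309.91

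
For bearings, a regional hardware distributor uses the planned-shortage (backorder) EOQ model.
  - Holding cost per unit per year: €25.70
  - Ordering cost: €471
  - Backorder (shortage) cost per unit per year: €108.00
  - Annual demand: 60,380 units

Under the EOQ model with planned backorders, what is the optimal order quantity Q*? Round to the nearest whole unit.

Q* = √(2DS/H) · √((H + b)/b)
   = √(2 × 60,380 × 471 / 25.7) · √((25.7 + 108) / 108)
   = 1,487.666 × 1.1126 ≈ 1,655.23

1,655 units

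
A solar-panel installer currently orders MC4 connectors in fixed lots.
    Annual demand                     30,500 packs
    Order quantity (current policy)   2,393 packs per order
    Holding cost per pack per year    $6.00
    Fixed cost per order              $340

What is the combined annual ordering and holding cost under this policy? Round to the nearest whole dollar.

$11,512

Orders/yr = 30,500/2,393 = 12.746; ordering cost = 12.746 × $340 = $4,333.47
Average inventory = 2,393/2 = 1196.5; holding cost = 1196.5 × $6 = $7,179.00
Total = $4,333.47 + $7,179.00 = $11,512.47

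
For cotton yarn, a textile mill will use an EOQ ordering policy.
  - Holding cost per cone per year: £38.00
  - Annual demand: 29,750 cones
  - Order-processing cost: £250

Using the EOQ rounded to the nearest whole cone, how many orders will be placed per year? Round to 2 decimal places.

EOQ = √(2DS/H) = √(2 × 29,750 × 250 / 38)
    = √(391,447.37) ≈ 625.66 → Q = 626
N = D/Q = 29,750/626 ≈ 47.524 orders/yr

47.52 orders per year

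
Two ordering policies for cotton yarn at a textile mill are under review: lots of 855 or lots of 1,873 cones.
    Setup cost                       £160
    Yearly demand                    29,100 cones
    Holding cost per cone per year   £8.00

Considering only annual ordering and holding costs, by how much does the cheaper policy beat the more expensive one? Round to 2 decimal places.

Annual cost at Q: ordering D·S/Q plus holding Q·H/2.
TC(855) = (29,100/855)×160 + (855/2)×8 = £8,865.61
TC(1,873) = (29,100/1,873)×160 + (1,873/2)×8 = £9,977.85
Lots of 855 are cheaper by £1,112.24.

£1,112.24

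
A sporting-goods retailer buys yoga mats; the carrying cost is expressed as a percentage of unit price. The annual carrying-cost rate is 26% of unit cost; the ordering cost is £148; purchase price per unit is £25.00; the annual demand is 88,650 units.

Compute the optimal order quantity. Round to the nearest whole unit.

Holding cost per unit per year: H = 26% × £25 = £6.5000
Optimal lot size Q* = (2 × 88,650 × £148 / £6.5)^½ ≈ 2,009.22

2,009 units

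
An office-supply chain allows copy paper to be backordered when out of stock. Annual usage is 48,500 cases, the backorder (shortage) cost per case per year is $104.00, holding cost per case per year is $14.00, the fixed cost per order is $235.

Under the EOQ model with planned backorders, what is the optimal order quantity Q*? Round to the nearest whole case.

1,359 cases

Basic EOQ = √(2·48,500·235/14) = 1,276.015
Backorder adjustment √((H+b)/b) = √((14+104)/104) = 1.0652
Q* = 1,276.015 × 1.0652 ≈ 1,359.19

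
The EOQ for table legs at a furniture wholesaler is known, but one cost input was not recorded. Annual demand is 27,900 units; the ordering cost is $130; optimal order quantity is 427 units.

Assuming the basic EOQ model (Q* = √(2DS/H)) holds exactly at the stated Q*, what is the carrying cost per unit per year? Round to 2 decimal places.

$39.79

Since Q* = (2DS/H)^½, squaring gives Q*²·H = 2DS.
H = 2DS / Q² = 2 × 27,900 × 130 / 427² = 39.7852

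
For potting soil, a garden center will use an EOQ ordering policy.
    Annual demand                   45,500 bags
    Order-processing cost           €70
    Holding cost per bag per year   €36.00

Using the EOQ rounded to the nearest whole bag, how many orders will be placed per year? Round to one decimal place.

2DS/H = 2·45,500·70/36 = 176,944.44
EOQ = √176,944.44 ≈ 420.65 → Q = 421
N = D/Q = 45,500/421 ≈ 108.076 orders/yr

108.1 orders per year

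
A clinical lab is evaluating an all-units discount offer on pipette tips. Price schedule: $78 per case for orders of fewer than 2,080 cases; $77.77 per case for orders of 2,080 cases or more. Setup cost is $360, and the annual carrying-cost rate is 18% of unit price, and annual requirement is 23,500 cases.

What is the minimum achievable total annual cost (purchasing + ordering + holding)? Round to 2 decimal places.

$1,846,220.85

H₁ = 18%×$78 = $14.0400;  H₂ = 18%×$77.77 = $13.9986
EOQ₁ = √(2×23,500×360/14.0400) = 1,097.78  (< 2,080, feasible at tier 1)
EOQ₂ = √(2×23,500×360/13.9986) = 1,099.41  (< 2,080 → use Q = 2,080 at tier-2 price)
TC(tier 1 (EOQ₁), Q≈1,097.8) = $1,848,412.88
TC(tier 2, Q≈2,080.0) = $1,846,220.85
Minimum at tier 2: $1,846,220.85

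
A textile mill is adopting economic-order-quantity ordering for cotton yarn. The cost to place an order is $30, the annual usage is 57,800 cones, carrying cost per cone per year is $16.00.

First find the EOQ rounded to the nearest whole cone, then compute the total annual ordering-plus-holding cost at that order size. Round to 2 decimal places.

2DS/H = 2·57,800·30/16 = 216,750.00
EOQ = √216,750.00 ≈ 465.56 → Q = 466 cones
Orders/yr = 57,800/466 = 124.034; ordering cost = 124.034 × $30 = $3,721.03
Average inventory = 466/2 = 233; holding cost = 233 × $16 = $3,728.00
Total = $3,721.03 + $3,728.00 = $7,449.03

$7,449.03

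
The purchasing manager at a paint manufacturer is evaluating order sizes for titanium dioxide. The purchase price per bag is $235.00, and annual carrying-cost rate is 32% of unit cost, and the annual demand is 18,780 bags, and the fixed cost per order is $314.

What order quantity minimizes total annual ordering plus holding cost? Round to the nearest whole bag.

H = i·C = 0.32 × $235 = $75.2000 per bag-year
EOQ = √(2DS/H) = √(2 × 18,780 × 314 / 75.2)
    = √(156,832.98) ≈ 396.02

396 bags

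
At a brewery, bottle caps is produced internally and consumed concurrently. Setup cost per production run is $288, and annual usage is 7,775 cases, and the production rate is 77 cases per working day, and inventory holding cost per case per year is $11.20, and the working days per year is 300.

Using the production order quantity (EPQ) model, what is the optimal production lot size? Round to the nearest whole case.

776 cases

Daily demand d = 7,775/300 = 25.917; p = 77; 1 − d/p = 0.66342
EPQ = √(2DS / (H(1 − d/p)))
    = √(2 × 7,775 × 288 / (11.2 × 0.66342)) ≈ 776.35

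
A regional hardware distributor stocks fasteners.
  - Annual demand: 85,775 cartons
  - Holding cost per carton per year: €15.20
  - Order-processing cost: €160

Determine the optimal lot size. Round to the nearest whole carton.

EOQ = √(2DS/H) = √(2 × 85,775 × 160 / 15.2)
    = √(1,805,789.47) ≈ 1,343.80

1,344 cartons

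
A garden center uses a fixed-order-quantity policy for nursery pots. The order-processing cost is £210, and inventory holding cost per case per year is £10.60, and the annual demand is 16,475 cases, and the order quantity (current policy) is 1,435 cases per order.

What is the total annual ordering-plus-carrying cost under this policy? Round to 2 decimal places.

£10,016.48

Ordering: D/Q × S = 16,475/1,435 × £210 = £2,410.98
Holding:  Q/2 × H = 1,435/2 × £10.6 = £7,605.50
Total = £2,410.98 + £7,605.50 = £10,016.48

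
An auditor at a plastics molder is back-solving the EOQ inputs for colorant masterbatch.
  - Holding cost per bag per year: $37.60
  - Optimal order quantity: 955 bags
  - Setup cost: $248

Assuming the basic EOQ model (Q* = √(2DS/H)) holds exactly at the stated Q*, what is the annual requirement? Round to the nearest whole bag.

69,137 bags per year

Since Q* = (2DS/H)^½, squaring gives Q*²·H = 2DS.
D = Q²H / (2S) = 955² × 37.6 / (2 × 248) = 69,137.38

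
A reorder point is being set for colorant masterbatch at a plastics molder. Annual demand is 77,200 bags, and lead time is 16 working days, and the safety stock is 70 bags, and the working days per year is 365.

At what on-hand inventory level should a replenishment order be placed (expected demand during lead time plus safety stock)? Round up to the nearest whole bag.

3,455 bags

Daily demand d = 77,200 / 365 = 211.507 bags/day
Demand during lead time = 211.507 × 16 = 3,384.11
Reorder point = 3,384.11 + 70 = 3,454.11 → round up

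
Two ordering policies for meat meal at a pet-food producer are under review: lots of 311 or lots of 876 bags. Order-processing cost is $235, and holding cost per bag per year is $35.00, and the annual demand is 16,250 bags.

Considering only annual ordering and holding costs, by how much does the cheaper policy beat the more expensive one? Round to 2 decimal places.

$1,967.86

Annual cost at Q: ordering D·S/Q plus holding Q·H/2.
TC(311) = (16,250/311)×235 + (311/2)×35 = $17,721.44
TC(876) = (16,250/876)×235 + (876/2)×35 = $19,689.30
|ΔTC| = |$17,721.44 − $19,689.30| = $1,967.86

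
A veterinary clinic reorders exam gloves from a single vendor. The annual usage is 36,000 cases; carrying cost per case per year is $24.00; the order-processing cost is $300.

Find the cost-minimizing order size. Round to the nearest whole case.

949 cases

EOQ = √(2DS/H) = √(2 × 36,000 × 300 / 24)
    = √(900,000.00) ≈ 948.68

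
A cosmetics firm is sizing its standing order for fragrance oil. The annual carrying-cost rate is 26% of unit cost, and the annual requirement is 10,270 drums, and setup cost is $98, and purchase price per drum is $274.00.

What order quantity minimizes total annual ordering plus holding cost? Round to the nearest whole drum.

168 drums

Carrying cost H = $274 × 26% = $71.2400/drum/yr
EOQ = √(2DS/H) = √(2 × 10,270 × 98 / 71.24)
    = √(28,255.47) ≈ 168.09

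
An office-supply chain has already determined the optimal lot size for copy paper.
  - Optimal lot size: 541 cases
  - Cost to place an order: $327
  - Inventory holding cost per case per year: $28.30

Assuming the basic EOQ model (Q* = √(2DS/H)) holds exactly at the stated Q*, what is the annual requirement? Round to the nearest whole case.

12,665 cases per year

Since Q* = (2DS/H)^½, squaring gives Q*²·H = 2DS.
D = Q²H / (2S) = 541² × 28.3 / (2 × 327) = 12,664.94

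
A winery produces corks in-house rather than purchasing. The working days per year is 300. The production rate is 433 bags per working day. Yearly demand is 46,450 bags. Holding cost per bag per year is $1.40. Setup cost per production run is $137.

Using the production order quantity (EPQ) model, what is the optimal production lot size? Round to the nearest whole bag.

Daily demand d = 46,450/300 = 154.833; p = 433; 1 − d/p = 0.64242
EPQ = √(2DS / (H(1 − d/p)))
    = √(2 × 46,450 × 137 / (1.4 × 0.64242)) ≈ 3,761.80

3,762 bags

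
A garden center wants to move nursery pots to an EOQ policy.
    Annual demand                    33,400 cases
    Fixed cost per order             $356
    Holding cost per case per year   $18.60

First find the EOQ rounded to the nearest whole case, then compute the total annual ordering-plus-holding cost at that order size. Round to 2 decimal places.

EOQ = √(2DS/H) = √(2 × 33,400 × 356 / 18.6)
    = √(1,278,537.63) ≈ 1,130.72 → Q = 1,131 cases
Ordering: D/Q × S = 33,400/1,131 × $356 = $10,513.17
Holding:  Q/2 × H = 1,131/2 × $18.6 = $10,518.30
Total = $10,513.17 + $10,518.30 = $21,031.47

$21,031.47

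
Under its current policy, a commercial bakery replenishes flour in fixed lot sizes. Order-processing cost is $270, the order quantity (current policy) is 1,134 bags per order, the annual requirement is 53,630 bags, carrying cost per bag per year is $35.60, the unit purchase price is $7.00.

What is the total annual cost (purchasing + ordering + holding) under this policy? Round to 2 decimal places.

Orders/yr = 53,630/1,134 = 47.293; ordering cost = 47.293 × $270 = $12,769.05
Average inventory = 1,134/2 = 567; holding cost = 567 × $35.6 = $20,185.20
Purchase cost = D·C = 53,630 × 7 = $375,410.00
Total = $12,769.05 + $20,185.20 + $375,410.00 = $408,364.25

$408,364.25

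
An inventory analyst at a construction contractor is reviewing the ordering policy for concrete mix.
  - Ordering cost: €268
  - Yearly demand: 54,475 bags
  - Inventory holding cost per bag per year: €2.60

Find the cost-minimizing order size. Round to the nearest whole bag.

Optimal lot size Q* = (2 × 54,475 × €268 / €2.6)^½ ≈ 3,351.15

3,351 bags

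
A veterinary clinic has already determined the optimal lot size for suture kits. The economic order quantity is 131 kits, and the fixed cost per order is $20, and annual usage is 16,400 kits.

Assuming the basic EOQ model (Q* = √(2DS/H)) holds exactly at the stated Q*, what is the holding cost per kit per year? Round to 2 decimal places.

$38.23

EOQ relation: Q² = 2DS/H, so rearrange for the unknown.
H = 2DS / Q² = 2 × 16,400 × 20 / 131² = 38.2262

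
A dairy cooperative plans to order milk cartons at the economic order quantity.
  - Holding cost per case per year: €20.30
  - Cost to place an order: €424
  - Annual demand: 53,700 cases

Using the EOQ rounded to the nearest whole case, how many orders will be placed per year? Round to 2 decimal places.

35.85 orders per year

Optimal lot size Q* = (2 × 53,700 × €424 / €20.3)^½ ≈ 1,497.74 → Q = 1,498
N = D/Q = 53,700/1,498 ≈ 35.848 orders/yr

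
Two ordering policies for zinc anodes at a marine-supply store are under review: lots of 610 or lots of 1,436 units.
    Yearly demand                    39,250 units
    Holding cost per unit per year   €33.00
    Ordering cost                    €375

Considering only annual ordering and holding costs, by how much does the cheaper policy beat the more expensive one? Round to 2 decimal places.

Annual cost at Q: ordering D·S/Q plus holding Q·H/2.
TC(610) = (39,250/610)×375 + (610/2)×33 = €34,194.10
TC(1,436) = (39,250/1,436)×375 + (1,436/2)×33 = €33,943.83
|ΔTC| = |€34,194.10 − €33,943.83| = €250.27

€250.27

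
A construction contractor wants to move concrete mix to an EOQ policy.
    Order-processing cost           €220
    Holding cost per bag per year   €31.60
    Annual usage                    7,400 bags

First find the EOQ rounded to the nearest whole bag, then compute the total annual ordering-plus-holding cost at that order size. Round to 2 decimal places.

€10,143.45

EOQ = √(2DS/H) = √(2 × 7,400 × 220 / 31.6)
    = √(103,037.97) ≈ 321.00 → Q = 321 bags
Ordering: D/Q × S = 7,400/321 × €220 = €5,071.65
Holding:  Q/2 × H = 321/2 × €31.6 = €5,071.80
Total = €5,071.65 + €5,071.80 = €10,143.45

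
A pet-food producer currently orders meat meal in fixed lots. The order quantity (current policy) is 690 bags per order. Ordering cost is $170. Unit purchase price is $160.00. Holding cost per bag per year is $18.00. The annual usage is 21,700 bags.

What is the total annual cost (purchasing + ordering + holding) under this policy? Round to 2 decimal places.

Annual ordering cost = (D/Q)·S = (21,700/690) × 170 = $5,346.38
Annual holding cost  = (Q/2)·H = (690/2) × 18 = $6,210.00
Purchase cost = D·C = 21,700 × 160 = $3,472,000.00
Total = $5,346.38 + $6,210.00 + $3,472,000.00 = $3,483,556.38

$3,483,556.38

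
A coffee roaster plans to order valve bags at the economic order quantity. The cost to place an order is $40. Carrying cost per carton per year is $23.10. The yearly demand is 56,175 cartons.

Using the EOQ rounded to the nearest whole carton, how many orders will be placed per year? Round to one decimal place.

127.4 orders per year

2DS/H = 2·56,175·40/23.1 = 194,545.45
EOQ = √194,545.45 ≈ 441.07 → Q = 441
Orders per year = D/Q = 56,175 / 441 = 127.381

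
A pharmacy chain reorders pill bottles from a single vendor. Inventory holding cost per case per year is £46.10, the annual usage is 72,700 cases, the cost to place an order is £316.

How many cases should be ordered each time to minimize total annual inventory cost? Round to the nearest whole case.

Optimal lot size Q* = (2 × 72,700 × £316 / £46.1)^½ ≈ 998.33

998 cases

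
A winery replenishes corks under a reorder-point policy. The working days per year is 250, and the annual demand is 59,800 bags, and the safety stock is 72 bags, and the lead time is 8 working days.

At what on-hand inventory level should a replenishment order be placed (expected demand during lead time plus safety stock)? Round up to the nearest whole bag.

1,986 bags

Daily demand d = 59,800 / 250 = 239.200 bags/day
Demand during lead time = 239.200 × 8 = 1,913.60
Reorder point = 1,913.60 + 72 = 1,985.60 → round up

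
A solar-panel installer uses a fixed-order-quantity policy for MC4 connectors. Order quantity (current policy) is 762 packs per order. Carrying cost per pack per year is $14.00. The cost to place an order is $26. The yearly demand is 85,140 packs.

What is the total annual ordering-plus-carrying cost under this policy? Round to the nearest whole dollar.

$8,239

Annual ordering cost = (D/Q)·S = (85,140/762) × 26 = $2,905.04
Annual holding cost  = (Q/2)·H = (762/2) × 14 = $5,334.00
Total = $2,905.04 + $5,334.00 = $8,239.04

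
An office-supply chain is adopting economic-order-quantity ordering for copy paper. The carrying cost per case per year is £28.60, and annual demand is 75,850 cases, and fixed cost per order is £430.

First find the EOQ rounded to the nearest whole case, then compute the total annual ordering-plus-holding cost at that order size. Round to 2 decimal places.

£43,192.67

2DS/H = 2·75,850·430/28.6 = 2,280,804.20
EOQ = √2,280,804.20 ≈ 1,510.23 → Q = 1,510 cases
Orders/yr = 75,850/1,510 = 50.232; ordering cost = 50.232 × £430 = £21,599.67
Average inventory = 1,510/2 = 755; holding cost = 755 × £28.6 = £21,593.00
Total = £21,599.67 + £21,593.00 = £43,192.67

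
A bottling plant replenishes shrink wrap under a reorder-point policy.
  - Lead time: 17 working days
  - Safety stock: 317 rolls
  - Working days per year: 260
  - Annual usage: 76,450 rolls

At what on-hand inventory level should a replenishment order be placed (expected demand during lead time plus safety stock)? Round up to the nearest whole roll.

5,316 rolls

Daily demand d = 76,450 / 260 = 294.038 rolls/day
Demand during lead time = 294.038 × 17 = 4,998.65
Reorder point = 4,998.65 + 317 = 5,315.65 → round up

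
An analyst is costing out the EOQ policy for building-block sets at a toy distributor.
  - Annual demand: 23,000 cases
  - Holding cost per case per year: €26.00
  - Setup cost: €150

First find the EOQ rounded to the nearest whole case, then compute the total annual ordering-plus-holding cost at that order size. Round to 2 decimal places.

Q* = √(2·D·S / H) = √(2·23,000·150 / 26) = √265,384.6 ≈ 515.15 → Q = 515 cases
Ordering: D/Q × S = 23,000/515 × €150 = €6,699.03
Holding:  Q/2 × H = 515/2 × €26 = €6,695.00
Total = €6,699.03 + €6,695.00 = €13,394.03

€13,394.03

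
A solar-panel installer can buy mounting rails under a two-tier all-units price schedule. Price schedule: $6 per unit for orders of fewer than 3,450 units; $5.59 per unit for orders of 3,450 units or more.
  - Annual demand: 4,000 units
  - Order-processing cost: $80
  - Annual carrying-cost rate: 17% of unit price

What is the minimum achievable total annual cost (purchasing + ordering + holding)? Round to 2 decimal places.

$24,092.02

H₁ = 17%×$6 = $1.0200;  H₂ = 17%×$5.59 = $0.9503
EOQ₁ = √(2×4,000×80/1.0200) = 792.12  (< 3,450, feasible at tier 1)
EOQ₂ = √(2×4,000×80/0.9503) = 820.65  (< 3,450 → use Q = 3,450 at tier-2 price)
TC(tier 1 (EOQ₁), Q≈792.1) = $24,807.96
TC(tier 2, Q≈3,450.0) = $24,092.02
Minimum at tier 2: $24,092.02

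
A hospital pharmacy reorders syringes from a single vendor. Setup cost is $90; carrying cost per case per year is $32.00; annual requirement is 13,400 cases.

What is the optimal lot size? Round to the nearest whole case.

Optimal lot size Q* = (2 × 13,400 × $90 / $32)^½ ≈ 274.55

275 cases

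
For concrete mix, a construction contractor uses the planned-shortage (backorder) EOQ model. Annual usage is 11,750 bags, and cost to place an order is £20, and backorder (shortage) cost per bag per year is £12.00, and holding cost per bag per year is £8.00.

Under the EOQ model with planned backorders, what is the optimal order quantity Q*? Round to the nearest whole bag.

Basic EOQ = √(2·11,750·20/8) = 242.384
Backorder adjustment √((H+b)/b) = √((8+12)/12) = 1.2910
Q* = 242.384 × 1.2910 ≈ 312.92

313 bags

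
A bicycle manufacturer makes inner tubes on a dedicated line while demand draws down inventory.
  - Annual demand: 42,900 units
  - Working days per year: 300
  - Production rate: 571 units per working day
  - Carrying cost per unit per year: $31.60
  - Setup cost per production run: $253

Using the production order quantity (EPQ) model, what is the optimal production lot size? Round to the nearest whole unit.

Daily demand d = 42,900/300 = 143.000; p = 571; 1 − d/p = 0.74956
EPQ = √(2DS / (H(1 − d/p)))
    = √(2 × 42,900 × 253 / (31.6 × 0.74956)) ≈ 957.32

957 units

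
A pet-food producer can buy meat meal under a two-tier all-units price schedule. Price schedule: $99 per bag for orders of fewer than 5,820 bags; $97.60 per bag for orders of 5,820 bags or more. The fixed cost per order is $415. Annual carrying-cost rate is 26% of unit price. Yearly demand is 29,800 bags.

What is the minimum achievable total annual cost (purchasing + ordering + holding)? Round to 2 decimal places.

$2,975,431.99

H₁ = 26%×$99 = $25.7400;  H₂ = 26%×$97.60 = $25.3760
EOQ₁ = √(2×29,800×415/25.7400) = 980.26  (< 5,820, feasible at tier 1)
EOQ₂ = √(2×29,800×415/25.3760) = 987.27  (< 5,820 → use Q = 5,820 at tier-2 price)
TC(tier 1 (EOQ₁), Q≈980.3) = $2,975,431.99
TC(tier 2, Q≈5,820.0) = $2,984,449.07
Minimum at tier 1 (EOQ₁): $2,975,431.99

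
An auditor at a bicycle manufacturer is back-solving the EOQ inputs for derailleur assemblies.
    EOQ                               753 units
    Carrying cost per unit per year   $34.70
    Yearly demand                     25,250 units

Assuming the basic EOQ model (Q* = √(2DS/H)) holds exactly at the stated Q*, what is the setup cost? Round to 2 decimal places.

$389.61

From Q* = √(2DS/H) ⇒ Q*² = 2DS/H.
S = Q²H / (2D) = 753² × 34.7 / (2 × 25,250) = 389.6082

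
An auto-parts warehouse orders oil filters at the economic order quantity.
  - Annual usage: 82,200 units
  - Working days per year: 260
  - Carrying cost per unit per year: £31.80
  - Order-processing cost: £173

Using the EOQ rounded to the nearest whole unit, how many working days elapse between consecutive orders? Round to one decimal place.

Q* = √(2·D·S / H) = √(2·82,200·173 / 31.8) = √894,377.4 ≈ 945.72 → Q = 946 units
T = Q/D × 260 days = 946/82,200 × 260 = 2.992 days

3.0 days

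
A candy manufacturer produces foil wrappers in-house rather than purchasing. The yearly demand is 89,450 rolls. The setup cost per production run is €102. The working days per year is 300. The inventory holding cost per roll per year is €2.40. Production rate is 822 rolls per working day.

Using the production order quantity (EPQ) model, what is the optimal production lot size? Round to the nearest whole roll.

3,454 rolls

d = 89,450/300 = 298.1667 rolls/day;  effective holding cost H(1 − d/p) = 2.4·(1 − 298.1667/822) = 1.52944
Q* = √(2DS / H_eff) = √(2·89,450·102 / 1.52944) ≈ 3,454.13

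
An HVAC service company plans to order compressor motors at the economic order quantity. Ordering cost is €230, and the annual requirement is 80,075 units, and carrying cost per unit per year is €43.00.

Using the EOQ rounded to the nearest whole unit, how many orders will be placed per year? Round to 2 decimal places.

2DS/H = 2·80,075·230/43 = 856,616.28
EOQ = √856,616.28 ≈ 925.54 → Q = 926
N = D/Q = 80,075/926 ≈ 86.474 orders/yr

86.47 orders per year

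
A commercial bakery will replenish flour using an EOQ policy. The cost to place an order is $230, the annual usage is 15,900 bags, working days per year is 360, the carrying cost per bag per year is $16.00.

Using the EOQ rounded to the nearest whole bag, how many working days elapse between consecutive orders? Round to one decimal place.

15.3 days

EOQ = √(2DS/H) = √(2 × 15,900 × 230 / 16)
    = √(457,125.00) ≈ 676.11 → Q = 676 bags
T = Q/D × 360 days = 676/15,900 × 360 = 15.306 days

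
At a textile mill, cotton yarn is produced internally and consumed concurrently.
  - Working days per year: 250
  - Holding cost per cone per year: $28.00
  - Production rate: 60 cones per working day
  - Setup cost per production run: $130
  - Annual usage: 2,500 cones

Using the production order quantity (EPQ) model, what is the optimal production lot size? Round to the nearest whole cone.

Daily demand d = 2,500/250 = 10.000; p = 60; 1 − d/p = 0.83333
EPQ = √(2DS / (H(1 − d/p)))
    = √(2 × 2,500 × 130 / (28 × 0.83333)) ≈ 166.90

167 cones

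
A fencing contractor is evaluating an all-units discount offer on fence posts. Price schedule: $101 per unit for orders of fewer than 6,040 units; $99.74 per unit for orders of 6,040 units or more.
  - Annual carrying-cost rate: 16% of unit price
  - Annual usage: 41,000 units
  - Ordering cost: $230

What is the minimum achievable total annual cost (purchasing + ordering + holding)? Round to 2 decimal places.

H₁ = 16%×$101 = $16.1600;  H₂ = 16%×$99.74 = $15.9584
EOQ₁ = √(2×41,000×230/16.1600) = 1,080.31  (< 6,040, feasible at tier 1)
EOQ₂ = √(2×41,000×230/15.9584) = 1,087.12  (< 6,040 → use Q = 6,040 at tier-2 price)
TC(tier 1 (EOQ₁), Q≈1,080.3) = $4,158,457.88
TC(tier 2, Q≈6,040.0) = $4,139,095.63
Minimum at tier 2: $4,139,095.63

$4,139,095.63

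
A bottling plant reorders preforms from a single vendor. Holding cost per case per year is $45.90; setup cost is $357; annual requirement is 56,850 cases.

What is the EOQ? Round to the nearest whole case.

2DS/H = 2·56,850·357/45.9 = 884,333.33
EOQ = √884,333.33 ≈ 940.39

940 cases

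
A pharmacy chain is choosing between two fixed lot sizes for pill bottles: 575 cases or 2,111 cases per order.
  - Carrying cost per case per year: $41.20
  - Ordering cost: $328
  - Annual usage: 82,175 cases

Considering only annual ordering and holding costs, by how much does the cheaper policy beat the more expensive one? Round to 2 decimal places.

Annual cost at Q: ordering D·S/Q plus holding Q·H/2.
TC(575) = (82,175/575)×328 + (575/2)×41.2 = $58,720.48
TC(2,111) = (82,175/2,111)×328 + (2,111/2)×41.2 = $56,254.67
|ΔTC| = |$58,720.48 − $56,254.67| = $2,465.81

$2,465.81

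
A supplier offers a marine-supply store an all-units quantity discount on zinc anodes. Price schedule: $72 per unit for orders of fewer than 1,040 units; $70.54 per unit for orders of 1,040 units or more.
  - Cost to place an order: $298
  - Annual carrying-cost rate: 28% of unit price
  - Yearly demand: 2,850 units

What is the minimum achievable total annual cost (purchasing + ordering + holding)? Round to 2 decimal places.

H₁ = 28%×$72 = $20.1600;  H₂ = 28%×$70.54 = $19.7512
EOQ₁ = √(2×2,850×298/20.1600) = 290.27  (< 1,040, feasible at tier 1)
EOQ₂ = √(2×2,850×298/19.7512) = 293.26  (< 1,040 → use Q = 1,040 at tier-2 price)
TC(tier 1 (EOQ₁), Q≈290.3) = $211,051.82
TC(tier 2, Q≈1,040.0) = $212,126.26
Minimum at tier 1 (EOQ₁): $211,051.82

$211,051.82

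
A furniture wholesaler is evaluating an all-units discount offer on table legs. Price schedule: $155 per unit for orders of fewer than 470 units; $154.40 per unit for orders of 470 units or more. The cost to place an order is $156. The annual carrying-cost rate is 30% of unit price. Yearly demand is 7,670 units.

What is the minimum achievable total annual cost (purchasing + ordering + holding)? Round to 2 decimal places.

H₁ = 30%×$155 = $46.5000;  H₂ = 30%×$154.40 = $46.3200
EOQ₁ = √(2×7,670×156/46.5000) = 226.86  (< 470, feasible at tier 1)
EOQ₂ = √(2×7,670×156/46.3200) = 227.30  (< 470 → use Q = 470 at tier-2 price)
TC(tier 1 (EOQ₁), Q≈226.9) = $1,199,398.76
TC(tier 2, Q≈470.0) = $1,197,678.99
Minimum at tier 2: $1,197,678.99

$1,197,678.99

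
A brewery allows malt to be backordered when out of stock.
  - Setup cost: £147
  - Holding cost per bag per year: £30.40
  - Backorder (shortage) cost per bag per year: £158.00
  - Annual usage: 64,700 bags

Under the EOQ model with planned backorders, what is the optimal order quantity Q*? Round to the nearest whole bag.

864 bags

Basic EOQ = √(2·64,700·147/30.4) = 791.023
Backorder adjustment √((H+b)/b) = √((30.4+158)/158) = 1.0920
Q* = 791.023 × 1.0920 ≈ 863.78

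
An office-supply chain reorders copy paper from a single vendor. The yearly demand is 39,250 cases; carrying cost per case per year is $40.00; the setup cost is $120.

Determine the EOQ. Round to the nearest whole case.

485 cases

EOQ = √(2DS/H) = √(2 × 39,250 × 120 / 40)
    = √(235,500.00) ≈ 485.28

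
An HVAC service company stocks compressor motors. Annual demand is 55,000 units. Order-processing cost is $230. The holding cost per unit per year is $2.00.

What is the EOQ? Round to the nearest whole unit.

3,557 units

Q* = √(2·D·S / H) = √(2·55,000·230 / 2) = √12,650,000.0 ≈ 3,556.68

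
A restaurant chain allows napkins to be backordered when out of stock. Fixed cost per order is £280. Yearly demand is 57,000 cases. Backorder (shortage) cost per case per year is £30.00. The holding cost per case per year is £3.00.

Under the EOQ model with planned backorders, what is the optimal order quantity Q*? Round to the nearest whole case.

Q* = √(2DS/H) · √((H + b)/b)
   = √(2 × 57,000 × 280 / 3) · √((3 + 30) / 30)
   = 3,261.901 × 1.0488 ≈ 3,421.11

3,421 cases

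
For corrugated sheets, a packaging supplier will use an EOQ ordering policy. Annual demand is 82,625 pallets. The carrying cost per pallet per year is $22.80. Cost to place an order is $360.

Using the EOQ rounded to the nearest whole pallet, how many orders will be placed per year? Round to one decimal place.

Optimal lot size Q* = (2 × 82,625 × $360 / $22.8)^½ ≈ 1,615.31 → Q = 1,615
Orders per year = D/Q = 82,625 / 1,615 = 51.161

51.2 orders per year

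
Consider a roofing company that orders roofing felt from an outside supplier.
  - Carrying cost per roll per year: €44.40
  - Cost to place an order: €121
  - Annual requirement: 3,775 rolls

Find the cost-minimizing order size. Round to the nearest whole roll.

143 rolls

Q* = √(2·D·S / H) = √(2·3,775·121 / 44.4) = √20,575.5 ≈ 143.44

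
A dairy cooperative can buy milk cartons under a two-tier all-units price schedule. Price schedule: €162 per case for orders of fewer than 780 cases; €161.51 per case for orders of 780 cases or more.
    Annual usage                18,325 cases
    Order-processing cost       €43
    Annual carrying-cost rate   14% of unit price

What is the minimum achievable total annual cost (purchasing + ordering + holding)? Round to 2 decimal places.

H₁ = 14%×€162 = €22.6800;  H₂ = 14%×€161.51 = €22.6114
EOQ₁ = √(2×18,325×43/22.6800) = 263.60  (< 780, feasible at tier 1)
EOQ₂ = √(2×18,325×43/22.6114) = 264.00  (< 780 → use Q = 780 at tier-2 price)
TC(tier 1 (EOQ₁), Q≈263.6) = €2,974,628.51
TC(tier 2, Q≈780.0) = €2,969,499.42
Minimum at tier 2: €2,969,499.42

€2,969,499.42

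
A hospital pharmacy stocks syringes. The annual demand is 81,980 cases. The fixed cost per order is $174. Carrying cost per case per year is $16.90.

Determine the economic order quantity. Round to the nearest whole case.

2DS/H = 2·81,980·174/16.9 = 1,688,108.88
EOQ = √1,688,108.88 ≈ 1,299.27

1,299 cases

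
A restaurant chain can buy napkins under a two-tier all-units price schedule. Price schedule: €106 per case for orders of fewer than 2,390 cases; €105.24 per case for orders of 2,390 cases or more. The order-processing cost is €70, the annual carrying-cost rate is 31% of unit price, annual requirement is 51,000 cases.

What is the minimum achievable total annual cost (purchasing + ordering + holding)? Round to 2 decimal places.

H₁ = 31%×€106 = €32.8600;  H₂ = 31%×€105.24 = €32.6244
EOQ₁ = √(2×51,000×70/32.8600) = 466.14  (< 2,390, feasible at tier 1)
EOQ₂ = √(2×51,000×70/32.6244) = 467.82  (< 2,390 → use Q = 2,390 at tier-2 price)
TC(tier 1 (EOQ₁), Q≈466.1) = €5,421,317.32
TC(tier 2, Q≈2,390.0) = €5,407,719.88
Minimum at tier 2: €5,407,719.88

€5,407,719.88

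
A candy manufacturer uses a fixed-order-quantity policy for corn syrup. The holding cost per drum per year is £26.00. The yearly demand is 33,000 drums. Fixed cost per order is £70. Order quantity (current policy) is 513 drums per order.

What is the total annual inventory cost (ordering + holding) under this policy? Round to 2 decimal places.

Orders/yr = 33,000/513 = 64.327; ordering cost = 64.327 × £70 = £4,502.92
Average inventory = 513/2 = 256.5; holding cost = 256.5 × £26 = £6,669.00
Total = £4,502.92 + £6,669.00 = £11,171.92

£11,171.92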